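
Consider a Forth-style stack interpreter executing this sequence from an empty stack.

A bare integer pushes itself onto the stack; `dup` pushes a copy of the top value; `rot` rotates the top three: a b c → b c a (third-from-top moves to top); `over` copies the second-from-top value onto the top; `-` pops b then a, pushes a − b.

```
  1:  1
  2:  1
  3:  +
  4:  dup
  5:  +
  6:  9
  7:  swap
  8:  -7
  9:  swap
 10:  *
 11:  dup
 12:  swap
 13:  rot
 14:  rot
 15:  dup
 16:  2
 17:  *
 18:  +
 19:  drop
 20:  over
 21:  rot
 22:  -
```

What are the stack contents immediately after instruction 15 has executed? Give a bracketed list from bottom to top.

1     1
1     1 1
+     2
dup   2 2
+     4
9     4 9
swap  9 4
-7    9 4 -7
swap  9 -7 4
*     9 -28
dup   9 -28 -28
swap  9 -28 -28
rot   -28 -28 9
rot   -28 9 -28
dup   -28 9 -28 -28

[-28, 9, -28, -28]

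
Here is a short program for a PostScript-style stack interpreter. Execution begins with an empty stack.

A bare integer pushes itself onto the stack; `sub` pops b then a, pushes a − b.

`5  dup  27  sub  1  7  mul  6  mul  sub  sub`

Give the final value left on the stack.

69

5    [5]
dup  [5, 5]
27   [5, 5, 27]
sub  [5, -22]
1    [5, -22, 1]
7    [5, -22, 1, 7]
mul  [5, -22, 7]
6    [5, -22, 7, 6]
mul  [5, -22, 42]
sub  [5, -64]
sub  [69]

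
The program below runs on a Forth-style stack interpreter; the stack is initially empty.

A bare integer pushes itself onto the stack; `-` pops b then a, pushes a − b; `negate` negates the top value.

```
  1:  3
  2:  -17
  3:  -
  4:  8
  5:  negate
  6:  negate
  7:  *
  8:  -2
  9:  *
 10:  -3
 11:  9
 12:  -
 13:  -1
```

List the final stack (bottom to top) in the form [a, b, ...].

3      -> [3]
-17    -> [3, -17]
-      -> [20]
8      -> [20, 8]
negate -> [20, -8]
negate -> [20, 8]
*      -> [160]
-2     -> [160, -2]
*      -> [-320]
-3     -> [-320, -3]
9      -> [-320, -3, 9]
-      -> [-320, -12]
-1     -> [-320, -12, -1]

[-320, -12, -1]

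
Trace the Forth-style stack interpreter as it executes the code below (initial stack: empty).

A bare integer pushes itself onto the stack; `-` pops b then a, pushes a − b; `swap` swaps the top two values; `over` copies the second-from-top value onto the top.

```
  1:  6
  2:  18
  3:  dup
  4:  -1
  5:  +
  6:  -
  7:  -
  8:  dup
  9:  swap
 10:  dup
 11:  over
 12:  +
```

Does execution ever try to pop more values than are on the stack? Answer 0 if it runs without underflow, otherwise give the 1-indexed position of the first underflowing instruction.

0

6     [6]
18    [6, 18]
dup   [6, 18, 18]
-1    [6, 18, 18, -1]
+     [6, 18, 17]
-     [6, 1]
-     [5]
dup   [5, 5]
swap  [5, 5]
dup   [5, 5, 5]
over  [5, 5, 5, 5]
+     [5, 5, 10]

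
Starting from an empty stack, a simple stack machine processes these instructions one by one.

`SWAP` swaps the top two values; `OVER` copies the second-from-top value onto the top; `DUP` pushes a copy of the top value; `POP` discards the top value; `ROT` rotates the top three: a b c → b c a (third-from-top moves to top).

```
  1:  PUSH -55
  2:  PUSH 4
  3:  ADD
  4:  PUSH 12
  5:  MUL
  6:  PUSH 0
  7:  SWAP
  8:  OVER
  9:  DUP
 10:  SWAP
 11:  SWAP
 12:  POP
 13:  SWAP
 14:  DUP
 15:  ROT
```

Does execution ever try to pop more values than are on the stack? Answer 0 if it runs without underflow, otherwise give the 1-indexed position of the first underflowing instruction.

0

PUSH -55  [-55]
PUSH 4    [-55, 4]
ADD       [-51]
PUSH 12   [-51, 12]
MUL       [-612]
PUSH 0    [-612, 0]
SWAP      [0, -612]
OVER      [0, -612, 0]
DUP       [0, -612, 0, 0]
SWAP      [0, -612, 0, 0]
SWAP      [0, -612, 0, 0]
POP       [0, -612, 0]
SWAP      [0, 0, -612]
DUP       [0, 0, -612, -612]
ROT       [0, -612, -612, 0]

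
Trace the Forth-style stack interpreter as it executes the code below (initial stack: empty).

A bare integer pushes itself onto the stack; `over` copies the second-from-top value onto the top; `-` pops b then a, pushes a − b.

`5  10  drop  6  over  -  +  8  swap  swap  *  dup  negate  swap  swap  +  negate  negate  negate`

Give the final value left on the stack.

5      : 5
10     : 5 10
drop   : 5
6      : 5 6
over   : 5 6 5
-      : 5 1
+      : 6
8      : 6 8
swap   : 8 6
swap   : 6 8
*      : 48
dup    : 48 48
negate : 48 -48
swap   : -48 48
swap   : 48 -48
+      : 0
negate : 0
negate : 0
negate : 0

0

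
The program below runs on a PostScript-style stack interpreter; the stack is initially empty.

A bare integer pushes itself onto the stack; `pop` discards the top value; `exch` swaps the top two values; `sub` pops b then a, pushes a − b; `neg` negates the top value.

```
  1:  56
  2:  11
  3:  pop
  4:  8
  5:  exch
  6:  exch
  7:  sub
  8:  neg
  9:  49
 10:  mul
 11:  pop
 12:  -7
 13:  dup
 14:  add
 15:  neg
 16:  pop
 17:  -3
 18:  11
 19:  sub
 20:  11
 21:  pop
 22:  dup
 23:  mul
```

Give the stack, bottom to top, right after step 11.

[]

56   → [56]
11   → [56, 11]
pop  → [56]
8    → [56, 8]
exch → [8, 56]
exch → [56, 8]
sub  → [48]
neg  → [-48]
49   → [-48, 49]
mul  → [-2352]
pop  → []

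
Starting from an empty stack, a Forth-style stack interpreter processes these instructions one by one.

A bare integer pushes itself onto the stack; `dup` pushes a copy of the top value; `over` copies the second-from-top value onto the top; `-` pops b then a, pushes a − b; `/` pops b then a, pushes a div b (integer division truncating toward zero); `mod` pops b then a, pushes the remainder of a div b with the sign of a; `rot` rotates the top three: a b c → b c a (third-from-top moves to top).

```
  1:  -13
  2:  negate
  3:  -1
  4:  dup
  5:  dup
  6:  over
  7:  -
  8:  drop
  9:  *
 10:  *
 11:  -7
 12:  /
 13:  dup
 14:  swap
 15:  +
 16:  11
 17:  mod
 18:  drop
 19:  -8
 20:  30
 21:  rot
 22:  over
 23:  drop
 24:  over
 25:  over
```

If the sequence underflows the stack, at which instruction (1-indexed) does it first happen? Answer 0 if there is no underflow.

-13    → -13
negate → 13
-1     → 13 -1
dup    → 13 -1 -1
dup    → 13 -1 -1 -1
over   → 13 -1 -1 -1 -1
-      → 13 -1 -1 0
drop   → 13 -1 -1
*      → 13 1
*      → 13
-7     → 13 -7
/      → -1
dup    → -1 -1
swap   → -1 -1
+      → -2
11     → -2 11
mod    → -2
drop   → (empty)
-8     → -8
30     → -8 30
rot  — needs 3 operands, stack has 2 → underflow

21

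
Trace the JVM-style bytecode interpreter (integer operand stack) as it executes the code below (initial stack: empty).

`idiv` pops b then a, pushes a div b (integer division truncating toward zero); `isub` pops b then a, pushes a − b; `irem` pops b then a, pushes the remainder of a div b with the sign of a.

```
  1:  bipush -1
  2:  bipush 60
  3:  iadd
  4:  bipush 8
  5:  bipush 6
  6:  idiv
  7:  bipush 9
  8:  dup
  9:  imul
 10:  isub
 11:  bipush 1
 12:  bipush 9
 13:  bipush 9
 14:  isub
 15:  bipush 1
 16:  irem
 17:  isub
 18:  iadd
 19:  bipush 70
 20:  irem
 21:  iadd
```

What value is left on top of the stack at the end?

bipush -1 : [-1]
bipush 60 : [-1, 60]
iadd      : [59]
bipush 8  : [59, 8]
bipush 6  : [59, 8, 6]
idiv      : [59, 1]
bipush 9  : [59, 1, 9]
dup       : [59, 1, 9, 9]
imul      : [59, 1, 81]
isub      : [59, -80]
bipush 1  : [59, -80, 1]
bipush 9  : [59, -80, 1, 9]
bipush 9  : [59, -80, 1, 9, 9]
isub      : [59, -80, 1, 0]
bipush 1  : [59, -80, 1, 0, 1]
irem      : [59, -80, 1, 0]
isub      : [59, -80, 1]
iadd      : [59, -79]
bipush 70 : [59, -79, 70]
irem      : [59, -9]
iadd      : [50]

50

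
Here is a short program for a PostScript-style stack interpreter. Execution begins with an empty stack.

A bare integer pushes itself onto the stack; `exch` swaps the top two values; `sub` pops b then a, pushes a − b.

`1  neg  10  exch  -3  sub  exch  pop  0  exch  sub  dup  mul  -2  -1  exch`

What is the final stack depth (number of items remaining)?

1    → [1]
neg  → [-1]
10   → [-1, 10]
exch → [10, -1]
-3   → [10, -1, -3]
sub  → [10, 2]
exch → [2, 10]
pop  → [2]
0    → [2, 0]
exch → [0, 2]
sub  → [-2]
dup  → [-2, -2]
mul  → [4]
-2   → [4, -2]
-1   → [4, -2, -1]
exch → [4, -1, -2]

3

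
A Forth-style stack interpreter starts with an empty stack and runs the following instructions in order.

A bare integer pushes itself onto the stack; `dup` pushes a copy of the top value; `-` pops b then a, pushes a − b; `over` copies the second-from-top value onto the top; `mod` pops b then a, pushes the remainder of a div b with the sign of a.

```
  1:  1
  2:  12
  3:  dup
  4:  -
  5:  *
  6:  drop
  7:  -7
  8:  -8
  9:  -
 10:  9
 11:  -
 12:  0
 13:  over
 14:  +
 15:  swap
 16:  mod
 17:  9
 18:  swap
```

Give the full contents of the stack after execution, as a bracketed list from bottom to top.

[9, 0]

1     1
12    1 12
dup   1 12 12
-     1 0
*     0
drop  (empty)
-7    -7
-8    -7 -8
-     1
9     1 9
-     -8
0     -8 0
over  -8 0 -8
+     -8 -8
swap  -8 -8
mod   0
9     0 9
swap  9 0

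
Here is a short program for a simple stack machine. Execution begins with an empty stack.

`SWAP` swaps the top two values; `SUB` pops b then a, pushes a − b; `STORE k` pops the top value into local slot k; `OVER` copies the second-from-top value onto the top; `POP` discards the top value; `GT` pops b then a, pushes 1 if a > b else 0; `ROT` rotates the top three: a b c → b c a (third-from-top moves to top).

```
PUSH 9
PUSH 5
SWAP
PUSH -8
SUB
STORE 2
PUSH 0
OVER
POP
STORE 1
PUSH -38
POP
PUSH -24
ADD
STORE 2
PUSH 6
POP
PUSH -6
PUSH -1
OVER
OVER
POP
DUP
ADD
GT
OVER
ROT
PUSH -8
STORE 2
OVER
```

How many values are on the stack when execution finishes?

PUSH 9   → 9
PUSH 5   → 9 5
SWAP     → 5 9
PUSH -8  → 5 9 -8
SUB      → 5 17
STORE 2  → 5
PUSH 0   → 5 0
OVER     → 5 0 5
POP      → 5 0
STORE 1  → 5
PUSH -38 → 5 -38
POP      → 5
PUSH -24 → 5 -24
ADD      → -19
STORE 2  → (empty)
PUSH 6   → 6
POP      → (empty)
PUSH -6  → -6
PUSH -1  → -6 -1
OVER     → -6 -1 -6
OVER     → -6 -1 -6 -1
POP      → -6 -1 -6
DUP      → -6 -1 -6 -6
ADD      → -6 -1 -12
GT       → -6 1
OVER     → -6 1 -6
ROT      → 1 -6 -6
PUSH -8  → 1 -6 -6 -8
STORE 2  → 1 -6 -6
OVER     → 1 -6 -6 -6

4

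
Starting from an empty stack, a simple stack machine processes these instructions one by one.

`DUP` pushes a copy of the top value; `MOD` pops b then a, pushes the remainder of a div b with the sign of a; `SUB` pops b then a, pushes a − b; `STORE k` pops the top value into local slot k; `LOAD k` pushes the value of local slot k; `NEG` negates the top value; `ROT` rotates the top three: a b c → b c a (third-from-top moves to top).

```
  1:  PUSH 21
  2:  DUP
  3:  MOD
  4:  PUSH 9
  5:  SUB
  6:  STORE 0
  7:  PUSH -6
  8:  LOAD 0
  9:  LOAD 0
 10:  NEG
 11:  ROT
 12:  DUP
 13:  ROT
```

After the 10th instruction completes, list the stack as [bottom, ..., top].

[-6, -9, 9]

PUSH 21 : 21
DUP     : 21 21
MOD     : 0
PUSH 9  : 0 9
SUB     : -9
STORE 0 : (empty)
PUSH -6 : -6
LOAD 0  : -6 -9
LOAD 0  : -6 -9 -9
NEG     : -6 -9 9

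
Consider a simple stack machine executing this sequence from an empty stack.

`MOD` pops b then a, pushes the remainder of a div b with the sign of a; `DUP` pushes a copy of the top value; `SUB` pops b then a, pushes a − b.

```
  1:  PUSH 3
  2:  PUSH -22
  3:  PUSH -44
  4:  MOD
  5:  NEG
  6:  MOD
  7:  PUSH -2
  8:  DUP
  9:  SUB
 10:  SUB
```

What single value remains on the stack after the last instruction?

3

PUSH 3   → [3]
PUSH -22 → [3, -22]
PUSH -44 → [3, -22, -44]
MOD      → [3, -22]
NEG      → [3, 22]
MOD      → [3]
PUSH -2  → [3, -2]
DUP      → [3, -2, -2]
SUB      → [3, 0]
SUB      → [3]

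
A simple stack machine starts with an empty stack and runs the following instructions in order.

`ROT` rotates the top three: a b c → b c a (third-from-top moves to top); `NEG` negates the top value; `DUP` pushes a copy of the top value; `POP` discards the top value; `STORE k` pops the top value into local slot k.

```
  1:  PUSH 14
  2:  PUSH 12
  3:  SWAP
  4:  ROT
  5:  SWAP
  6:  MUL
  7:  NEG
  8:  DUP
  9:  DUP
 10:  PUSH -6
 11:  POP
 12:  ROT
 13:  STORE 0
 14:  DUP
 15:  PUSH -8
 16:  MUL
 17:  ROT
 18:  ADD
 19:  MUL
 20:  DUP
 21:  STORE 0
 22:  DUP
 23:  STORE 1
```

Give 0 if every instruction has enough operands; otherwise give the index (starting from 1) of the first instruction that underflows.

4

PUSH 14 : 14
PUSH 12 : 14 12
SWAP    : 12 14
ROT  — needs 3 operands, stack has 2 → underflow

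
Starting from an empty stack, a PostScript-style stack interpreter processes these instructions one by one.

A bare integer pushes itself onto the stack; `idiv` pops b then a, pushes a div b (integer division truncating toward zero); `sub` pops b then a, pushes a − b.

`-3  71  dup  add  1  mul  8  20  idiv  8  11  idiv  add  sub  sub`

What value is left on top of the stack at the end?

-3   → [-3]
71   → [-3, 71]
dup  → [-3, 71, 71]
add  → [-3, 142]
1    → [-3, 142, 1]
mul  → [-3, 142]
8    → [-3, 142, 8]
20   → [-3, 142, 8, 20]
idiv → [-3, 142, 0]
8    → [-3, 142, 0, 8]
11   → [-3, 142, 0, 8, 11]
idiv → [-3, 142, 0, 0]
add  → [-3, 142, 0]
sub  → [-3, 142]
sub  → [-145]

-145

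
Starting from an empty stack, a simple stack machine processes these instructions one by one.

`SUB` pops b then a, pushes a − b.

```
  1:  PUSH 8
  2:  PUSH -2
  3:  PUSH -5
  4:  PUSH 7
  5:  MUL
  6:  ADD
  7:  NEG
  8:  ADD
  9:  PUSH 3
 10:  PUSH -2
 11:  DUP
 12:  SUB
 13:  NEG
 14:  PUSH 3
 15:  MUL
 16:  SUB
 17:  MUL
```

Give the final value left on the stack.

135

PUSH 8  → 8
PUSH -2 → 8 -2
PUSH -5 → 8 -2 -5
PUSH 7  → 8 -2 -5 7
MUL     → 8 -2 -35
ADD     → 8 -37
NEG     → 8 37
ADD     → 45
PUSH 3  → 45 3
PUSH -2 → 45 3 -2
DUP     → 45 3 -2 -2
SUB     → 45 3 0
NEG     → 45 3 0
PUSH 3  → 45 3 0 3
MUL     → 45 3 0
SUB     → 45 3
MUL     → 135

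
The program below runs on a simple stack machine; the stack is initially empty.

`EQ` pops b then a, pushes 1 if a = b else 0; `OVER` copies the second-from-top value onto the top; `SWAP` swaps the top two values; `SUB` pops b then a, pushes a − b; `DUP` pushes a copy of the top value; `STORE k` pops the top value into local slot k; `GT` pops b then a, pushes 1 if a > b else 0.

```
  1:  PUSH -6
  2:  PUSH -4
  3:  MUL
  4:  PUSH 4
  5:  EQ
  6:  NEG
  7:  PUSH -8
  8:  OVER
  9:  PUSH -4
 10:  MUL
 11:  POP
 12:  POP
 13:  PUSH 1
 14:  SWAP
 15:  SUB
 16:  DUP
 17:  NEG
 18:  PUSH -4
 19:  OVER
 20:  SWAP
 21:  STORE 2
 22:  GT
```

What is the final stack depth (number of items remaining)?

2

PUSH -6  -6
PUSH -4  -6 -4
MUL      24
PUSH 4   24 4
EQ       0
NEG      0
PUSH -8  0 -8
OVER     0 -8 0
PUSH -4  0 -8 0 -4
MUL      0 -8 0
POP      0 -8
POP      0
PUSH 1   0 1
SWAP     1 0
SUB      1
DUP      1 1
NEG      1 -1
PUSH -4  1 -1 -4
OVER     1 -1 -4 -1
SWAP     1 -1 -1 -4
STORE 2  1 -1 -1
GT       1 0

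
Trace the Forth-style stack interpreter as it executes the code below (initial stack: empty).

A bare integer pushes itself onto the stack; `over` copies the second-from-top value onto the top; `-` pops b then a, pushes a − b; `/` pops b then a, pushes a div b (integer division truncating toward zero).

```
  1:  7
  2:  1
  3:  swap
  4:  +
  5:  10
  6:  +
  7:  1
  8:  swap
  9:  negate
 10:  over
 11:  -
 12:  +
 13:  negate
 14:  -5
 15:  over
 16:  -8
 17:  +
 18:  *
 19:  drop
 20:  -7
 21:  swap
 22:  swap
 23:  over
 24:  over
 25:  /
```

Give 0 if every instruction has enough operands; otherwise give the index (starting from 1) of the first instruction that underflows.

0

7      -> [7]
1      -> [7, 1]
swap   -> [1, 7]
+      -> [8]
10     -> [8, 10]
+      -> [18]
1      -> [18, 1]
swap   -> [1, 18]
negate -> [1, -18]
over   -> [1, -18, 1]
-      -> [1, -19]
+      -> [-18]
negate -> [18]
-5     -> [18, -5]
over   -> [18, -5, 18]
-8     -> [18, -5, 18, -8]
+      -> [18, -5, 10]
*      -> [18, -50]
drop   -> [18]
-7     -> [18, -7]
swap   -> [-7, 18]
swap   -> [18, -7]
over   -> [18, -7, 18]
over   -> [18, -7, 18, -7]
/      -> [18, -7, -2]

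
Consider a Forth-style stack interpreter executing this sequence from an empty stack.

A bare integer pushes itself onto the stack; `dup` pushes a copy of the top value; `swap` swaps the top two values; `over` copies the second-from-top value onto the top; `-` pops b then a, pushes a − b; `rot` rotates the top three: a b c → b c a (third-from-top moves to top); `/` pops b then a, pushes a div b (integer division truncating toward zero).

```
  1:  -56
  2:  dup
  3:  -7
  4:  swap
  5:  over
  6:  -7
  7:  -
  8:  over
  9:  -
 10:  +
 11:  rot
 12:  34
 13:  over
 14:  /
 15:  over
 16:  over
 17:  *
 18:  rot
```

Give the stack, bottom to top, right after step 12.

[-7, 0, -56, 34]

-56  : [-56]
dup  : [-56, -56]
-7   : [-56, -56, -7]
swap : [-56, -7, -56]
over : [-56, -7, -56, -7]
-7   : [-56, -7, -56, -7, -7]
-    : [-56, -7, -56, 0]
over : [-56, -7, -56, 0, -56]
-    : [-56, -7, -56, 56]
+    : [-56, -7, 0]
rot  : [-7, 0, -56]
34   : [-7, 0, -56, 34]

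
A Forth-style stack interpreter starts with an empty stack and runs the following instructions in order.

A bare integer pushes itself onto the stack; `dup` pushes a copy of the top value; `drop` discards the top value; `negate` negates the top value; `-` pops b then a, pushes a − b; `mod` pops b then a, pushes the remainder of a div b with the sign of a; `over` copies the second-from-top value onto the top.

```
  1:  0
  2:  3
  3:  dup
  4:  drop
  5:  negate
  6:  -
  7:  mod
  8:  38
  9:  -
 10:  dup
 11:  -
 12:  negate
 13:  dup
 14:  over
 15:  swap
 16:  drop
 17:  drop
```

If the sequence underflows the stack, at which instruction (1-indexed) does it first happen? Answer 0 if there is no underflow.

7

0      -> [0]
3      -> [0, 3]
dup    -> [0, 3, 3]
drop   -> [0, 3]
negate -> [0, -3]
-      -> [3]
mod  — needs 2 operands, stack has 1 → underflow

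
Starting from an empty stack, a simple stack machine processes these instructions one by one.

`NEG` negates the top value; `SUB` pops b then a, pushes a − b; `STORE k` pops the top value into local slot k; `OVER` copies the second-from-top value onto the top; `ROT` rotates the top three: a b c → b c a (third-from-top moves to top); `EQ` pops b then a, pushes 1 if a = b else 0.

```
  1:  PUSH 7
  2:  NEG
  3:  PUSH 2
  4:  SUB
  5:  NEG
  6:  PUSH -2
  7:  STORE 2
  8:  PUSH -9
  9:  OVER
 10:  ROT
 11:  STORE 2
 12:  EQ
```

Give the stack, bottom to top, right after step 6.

[9, -2]

PUSH 7   7
NEG      -7
PUSH 2   -7 2
SUB      -9
NEG      9
PUSH -2  9 -2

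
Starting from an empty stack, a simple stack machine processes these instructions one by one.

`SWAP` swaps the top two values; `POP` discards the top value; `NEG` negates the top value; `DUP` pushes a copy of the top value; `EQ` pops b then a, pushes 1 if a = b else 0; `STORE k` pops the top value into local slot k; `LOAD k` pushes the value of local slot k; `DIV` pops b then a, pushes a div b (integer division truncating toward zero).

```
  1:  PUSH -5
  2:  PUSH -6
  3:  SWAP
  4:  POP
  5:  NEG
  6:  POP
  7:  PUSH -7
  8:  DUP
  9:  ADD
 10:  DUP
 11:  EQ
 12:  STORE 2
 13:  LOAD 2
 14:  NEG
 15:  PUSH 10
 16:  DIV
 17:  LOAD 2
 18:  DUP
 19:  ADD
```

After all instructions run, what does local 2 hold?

PUSH -5 → -5
PUSH -6 → -5 -6
SWAP    → -6 -5
POP     → -6
NEG     → 6
POP     → (empty)
PUSH -7 → -7
DUP     → -7 -7
ADD     → -14
DUP     → -14 -14
EQ      → 1
STORE 2 → (empty)
LOAD 2  → 1
NEG     → -1
PUSH 10 → -1 10
DIV     → 0
LOAD 2  → 0 1
DUP     → 0 1 1
ADD     → 0 2

1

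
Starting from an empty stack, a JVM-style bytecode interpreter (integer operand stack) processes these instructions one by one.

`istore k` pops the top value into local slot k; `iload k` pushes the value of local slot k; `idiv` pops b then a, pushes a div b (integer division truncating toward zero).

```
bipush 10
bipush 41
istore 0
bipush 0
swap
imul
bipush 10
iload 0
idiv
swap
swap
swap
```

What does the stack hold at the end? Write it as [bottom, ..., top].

bipush 10  [10]
bipush 41  [10, 41]
istore 0   [10]
bipush 0   [10, 0]
swap       [0, 10]
imul       [0]
bipush 10  [0, 10]
iload 0    [0, 10, 41]
idiv       [0, 0]
swap       [0, 0]
swap       [0, 0]
swap       [0, 0]

[0, 0]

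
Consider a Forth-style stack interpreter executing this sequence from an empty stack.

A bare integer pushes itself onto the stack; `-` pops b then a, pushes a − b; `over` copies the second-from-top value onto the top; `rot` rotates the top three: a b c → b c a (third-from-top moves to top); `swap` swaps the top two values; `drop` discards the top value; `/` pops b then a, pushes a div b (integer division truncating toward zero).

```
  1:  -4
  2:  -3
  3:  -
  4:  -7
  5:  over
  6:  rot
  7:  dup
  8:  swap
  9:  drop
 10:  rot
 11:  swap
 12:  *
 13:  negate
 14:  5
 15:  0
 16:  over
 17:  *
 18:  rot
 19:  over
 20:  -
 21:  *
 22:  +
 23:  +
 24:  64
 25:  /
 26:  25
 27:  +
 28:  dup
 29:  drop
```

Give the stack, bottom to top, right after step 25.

[0]

-4     : [-4]
-3     : [-4, -3]
-      : [-1]
-7     : [-1, -7]
over   : [-1, -7, -1]
rot    : [-7, -1, -1]
dup    : [-7, -1, -1, -1]
swap   : [-7, -1, -1, -1]
drop   : [-7, -1, -1]
rot    : [-1, -1, -7]
swap   : [-1, -7, -1]
*      : [-1, 7]
negate : [-1, -7]
5      : [-1, -7, 5]
0      : [-1, -7, 5, 0]
over   : [-1, -7, 5, 0, 5]
*      : [-1, -7, 5, 0]
rot    : [-1, 5, 0, -7]
over   : [-1, 5, 0, -7, 0]
-      : [-1, 5, 0, -7]
*      : [-1, 5, 0]
+      : [-1, 5]
+      : [4]
64     : [4, 64]
/      : [0]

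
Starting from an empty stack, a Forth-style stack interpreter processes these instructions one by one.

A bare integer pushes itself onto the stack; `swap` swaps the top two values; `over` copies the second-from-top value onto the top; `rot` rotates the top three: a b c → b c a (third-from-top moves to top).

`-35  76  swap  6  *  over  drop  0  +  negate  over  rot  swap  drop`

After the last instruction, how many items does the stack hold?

-35    : -35
76     : -35 76
swap   : 76 -35
6      : 76 -35 6
*      : 76 -210
over   : 76 -210 76
drop   : 76 -210
0      : 76 -210 0
+      : 76 -210
negate : 76 210
over   : 76 210 76
rot    : 210 76 76
swap   : 210 76 76
drop   : 210 76

2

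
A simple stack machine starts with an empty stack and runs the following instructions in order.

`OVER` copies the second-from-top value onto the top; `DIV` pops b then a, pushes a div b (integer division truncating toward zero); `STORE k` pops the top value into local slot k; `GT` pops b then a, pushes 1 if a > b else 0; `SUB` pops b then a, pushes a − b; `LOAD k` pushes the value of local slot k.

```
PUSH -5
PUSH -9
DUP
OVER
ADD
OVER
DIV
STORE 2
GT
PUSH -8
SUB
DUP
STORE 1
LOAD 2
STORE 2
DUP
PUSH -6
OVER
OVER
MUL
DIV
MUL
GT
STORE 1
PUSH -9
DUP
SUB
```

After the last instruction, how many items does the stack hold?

1

PUSH -5 → -5
PUSH -9 → -5 -9
DUP     → -5 -9 -9
OVER    → -5 -9 -9 -9
ADD     → -5 -9 -18
OVER    → -5 -9 -18 -9
DIV     → -5 -9 2
STORE 2 → -5 -9
GT      → 1
PUSH -8 → 1 -8
SUB     → 9
DUP     → 9 9
STORE 1 → 9
LOAD 2  → 9 2
STORE 2 → 9
DUP     → 9 9
PUSH -6 → 9 9 -6
OVER    → 9 9 -6 9
OVER    → 9 9 -6 9 -6
MUL     → 9 9 -6 -54
DIV     → 9 9 0
MUL     → 9 0
GT      → 1
STORE 1 → (empty)
PUSH -9 → -9
DUP     → -9 -9
SUB     → 0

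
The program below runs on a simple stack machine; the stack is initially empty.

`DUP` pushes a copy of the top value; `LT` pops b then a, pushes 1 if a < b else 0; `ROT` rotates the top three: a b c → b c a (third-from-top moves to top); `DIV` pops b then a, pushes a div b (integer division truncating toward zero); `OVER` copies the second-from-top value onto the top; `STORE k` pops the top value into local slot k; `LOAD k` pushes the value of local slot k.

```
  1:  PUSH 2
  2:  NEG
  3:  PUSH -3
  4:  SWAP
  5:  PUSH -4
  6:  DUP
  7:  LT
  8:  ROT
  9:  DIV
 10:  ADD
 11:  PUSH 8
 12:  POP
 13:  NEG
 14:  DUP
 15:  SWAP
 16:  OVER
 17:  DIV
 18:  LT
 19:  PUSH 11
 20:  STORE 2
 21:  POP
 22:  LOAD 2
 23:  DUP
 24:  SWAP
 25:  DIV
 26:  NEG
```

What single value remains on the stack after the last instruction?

-1

PUSH 2  -> [2]
NEG     -> [-2]
PUSH -3 -> [-2, -3]
SWAP    -> [-3, -2]
PUSH -4 -> [-3, -2, -4]
DUP     -> [-3, -2, -4, -4]
LT      -> [-3, -2, 0]
ROT     -> [-2, 0, -3]
DIV     -> [-2, 0]
ADD     -> [-2]
PUSH 8  -> [-2, 8]
POP     -> [-2]
NEG     -> [2]
DUP     -> [2, 2]
SWAP    -> [2, 2]
OVER    -> [2, 2, 2]
DIV     -> [2, 1]
LT      -> [0]
PUSH 11 -> [0, 11]
STORE 2 -> [0]
POP     -> []
LOAD 2  -> [11]
DUP     -> [11, 11]
SWAP    -> [11, 11]
DIV     -> [1]
NEG     -> [-1]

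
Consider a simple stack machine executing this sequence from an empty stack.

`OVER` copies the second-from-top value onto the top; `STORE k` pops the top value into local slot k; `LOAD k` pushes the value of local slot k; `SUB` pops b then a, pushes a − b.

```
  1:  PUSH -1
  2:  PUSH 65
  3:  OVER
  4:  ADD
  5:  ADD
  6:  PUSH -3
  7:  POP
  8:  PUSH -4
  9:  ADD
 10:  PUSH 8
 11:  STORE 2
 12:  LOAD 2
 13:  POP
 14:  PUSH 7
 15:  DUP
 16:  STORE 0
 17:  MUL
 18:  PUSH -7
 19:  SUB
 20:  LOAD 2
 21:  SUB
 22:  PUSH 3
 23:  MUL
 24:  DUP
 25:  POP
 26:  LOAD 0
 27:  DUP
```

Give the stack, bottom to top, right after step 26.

PUSH -1  -1
PUSH 65  -1 65
OVER     -1 65 -1
ADD      -1 64
ADD      63
PUSH -3  63 -3
POP      63
PUSH -4  63 -4
ADD      59
PUSH 8   59 8
STORE 2  59
LOAD 2   59 8
POP      59
PUSH 7   59 7
DUP      59 7 7
STORE 0  59 7
MUL      413
PUSH -7  413 -7
SUB      420
LOAD 2   420 8
SUB      412
PUSH 3   412 3
MUL      1236
DUP      1236 1236
POP      1236
LOAD 0   1236 7

[1236, 7]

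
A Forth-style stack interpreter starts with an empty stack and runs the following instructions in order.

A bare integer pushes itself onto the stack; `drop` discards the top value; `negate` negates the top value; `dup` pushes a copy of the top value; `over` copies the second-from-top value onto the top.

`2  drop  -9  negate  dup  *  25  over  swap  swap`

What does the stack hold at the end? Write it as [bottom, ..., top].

2      -> 2
drop   -> (empty)
-9     -> -9
negate -> 9
dup    -> 9 9
*      -> 81
25     -> 81 25
over   -> 81 25 81
swap   -> 81 81 25
swap   -> 81 25 81

[81, 25, 81]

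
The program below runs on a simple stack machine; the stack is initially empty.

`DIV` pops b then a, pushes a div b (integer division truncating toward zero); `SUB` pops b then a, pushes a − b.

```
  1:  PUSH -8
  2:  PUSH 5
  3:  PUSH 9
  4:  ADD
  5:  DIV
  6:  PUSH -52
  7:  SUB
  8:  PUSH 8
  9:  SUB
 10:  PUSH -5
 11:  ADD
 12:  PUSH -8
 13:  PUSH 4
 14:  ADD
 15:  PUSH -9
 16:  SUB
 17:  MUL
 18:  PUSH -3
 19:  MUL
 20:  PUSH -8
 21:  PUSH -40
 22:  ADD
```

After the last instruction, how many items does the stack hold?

2

PUSH -8  -> -8
PUSH 5   -> -8 5
PUSH 9   -> -8 5 9
ADD      -> -8 14
DIV      -> 0
PUSH -52 -> 0 -52
SUB      -> 52
PUSH 8   -> 52 8
SUB      -> 44
PUSH -5  -> 44 -5
ADD      -> 39
PUSH -8  -> 39 -8
PUSH 4   -> 39 -8 4
ADD      -> 39 -4
PUSH -9  -> 39 -4 -9
SUB      -> 39 5
MUL      -> 195
PUSH -3  -> 195 -3
MUL      -> -585
PUSH -8  -> -585 -8
PUSH -40 -> -585 -8 -40
ADD      -> -585 -48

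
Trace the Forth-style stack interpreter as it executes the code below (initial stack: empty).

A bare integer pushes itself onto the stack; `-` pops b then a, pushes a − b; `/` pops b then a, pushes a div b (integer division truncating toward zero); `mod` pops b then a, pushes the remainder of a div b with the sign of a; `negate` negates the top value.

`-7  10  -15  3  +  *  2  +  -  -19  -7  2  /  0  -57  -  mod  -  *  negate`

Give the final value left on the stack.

1776

-7     : -7
10     : -7 10
-15    : -7 10 -15
3      : -7 10 -15 3
+      : -7 10 -12
*      : -7 -120
2      : -7 -120 2
+      : -7 -118
-      : 111
-19    : 111 -19
-7     : 111 -19 -7
2      : 111 -19 -7 2
/      : 111 -19 -3
0      : 111 -19 -3 0
-57    : 111 -19 -3 0 -57
-      : 111 -19 -3 57
mod    : 111 -19 -3
-      : 111 -16
*      : -1776
negate : 1776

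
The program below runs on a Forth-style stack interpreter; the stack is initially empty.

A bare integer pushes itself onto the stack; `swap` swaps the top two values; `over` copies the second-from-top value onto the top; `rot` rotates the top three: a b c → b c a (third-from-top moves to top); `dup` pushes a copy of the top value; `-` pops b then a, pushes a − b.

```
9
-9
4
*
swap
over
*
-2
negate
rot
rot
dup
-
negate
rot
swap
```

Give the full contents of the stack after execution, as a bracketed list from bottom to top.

9      : [9]
-9     : [9, -9]
4      : [9, -9, 4]
*      : [9, -36]
swap   : [-36, 9]
over   : [-36, 9, -36]
*      : [-36, -324]
-2     : [-36, -324, -2]
negate : [-36, -324, 2]
rot    : [-324, 2, -36]
rot    : [2, -36, -324]
dup    : [2, -36, -324, -324]
-      : [2, -36, 0]
negate : [2, -36, 0]
rot    : [-36, 0, 2]
swap   : [-36, 2, 0]

[-36, 2, 0]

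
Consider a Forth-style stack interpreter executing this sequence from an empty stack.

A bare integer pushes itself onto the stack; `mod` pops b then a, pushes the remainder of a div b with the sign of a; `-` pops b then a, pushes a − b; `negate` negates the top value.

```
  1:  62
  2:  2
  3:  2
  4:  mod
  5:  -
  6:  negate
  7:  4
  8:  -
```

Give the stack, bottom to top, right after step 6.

62     : [62]
2      : [62, 2]
2      : [62, 2, 2]
mod    : [62, 0]
-      : [62]
negate : [-62]

[-62]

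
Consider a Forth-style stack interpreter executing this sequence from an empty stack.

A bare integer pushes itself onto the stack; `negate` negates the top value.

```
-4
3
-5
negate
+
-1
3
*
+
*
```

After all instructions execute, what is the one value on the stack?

-4     → [-4]
3      → [-4, 3]
-5     → [-4, 3, -5]
negate → [-4, 3, 5]
+      → [-4, 8]
-1     → [-4, 8, -1]
3      → [-4, 8, -1, 3]
*      → [-4, 8, -3]
+      → [-4, 5]
*      → [-20]

-20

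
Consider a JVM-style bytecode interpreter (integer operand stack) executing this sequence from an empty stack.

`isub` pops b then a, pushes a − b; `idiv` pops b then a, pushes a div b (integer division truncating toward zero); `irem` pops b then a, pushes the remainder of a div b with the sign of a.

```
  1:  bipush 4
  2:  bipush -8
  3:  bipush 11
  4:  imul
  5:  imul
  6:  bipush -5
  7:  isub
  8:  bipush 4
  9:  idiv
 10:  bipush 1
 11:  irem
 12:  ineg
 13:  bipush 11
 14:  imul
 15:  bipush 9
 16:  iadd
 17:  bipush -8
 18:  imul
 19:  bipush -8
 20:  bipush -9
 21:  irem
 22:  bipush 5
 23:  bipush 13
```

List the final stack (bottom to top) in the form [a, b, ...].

[-72, -8, 5, 13]

bipush 4  -> 4
bipush -8 -> 4 -8
bipush 11 -> 4 -8 11
imul      -> 4 -88
imul      -> -352
bipush -5 -> -352 -5
isub      -> -347
bipush 4  -> -347 4
idiv      -> -86
bipush 1  -> -86 1
irem      -> 0
ineg      -> 0
bipush 11 -> 0 11
imul      -> 0
bipush 9  -> 0 9
iadd      -> 9
bipush -8 -> 9 -8
imul      -> -72
bipush -8 -> -72 -8
bipush -9 -> -72 -8 -9
irem      -> -72 -8
bipush 5  -> -72 -8 5
bipush 13 -> -72 -8 5 13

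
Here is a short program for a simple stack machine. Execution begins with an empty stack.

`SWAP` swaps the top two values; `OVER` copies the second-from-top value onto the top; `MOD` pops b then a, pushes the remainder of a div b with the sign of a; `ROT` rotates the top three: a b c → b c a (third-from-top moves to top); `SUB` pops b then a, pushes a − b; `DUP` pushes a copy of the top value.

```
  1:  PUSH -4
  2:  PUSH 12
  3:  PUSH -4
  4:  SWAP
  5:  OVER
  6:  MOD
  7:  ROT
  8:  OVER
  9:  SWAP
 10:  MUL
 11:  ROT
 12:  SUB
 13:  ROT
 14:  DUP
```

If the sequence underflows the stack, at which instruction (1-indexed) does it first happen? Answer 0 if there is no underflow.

PUSH -4 → -4
PUSH 12 → -4 12
PUSH -4 → -4 12 -4
SWAP    → -4 -4 12
OVER    → -4 -4 12 -4
MOD     → -4 -4 0
ROT     → -4 0 -4
OVER    → -4 0 -4 0
SWAP    → -4 0 0 -4
MUL     → -4 0 0
ROT     → 0 0 -4
SUB     → 0 4
ROT  — needs 3 operands, stack has 2 → underflow

13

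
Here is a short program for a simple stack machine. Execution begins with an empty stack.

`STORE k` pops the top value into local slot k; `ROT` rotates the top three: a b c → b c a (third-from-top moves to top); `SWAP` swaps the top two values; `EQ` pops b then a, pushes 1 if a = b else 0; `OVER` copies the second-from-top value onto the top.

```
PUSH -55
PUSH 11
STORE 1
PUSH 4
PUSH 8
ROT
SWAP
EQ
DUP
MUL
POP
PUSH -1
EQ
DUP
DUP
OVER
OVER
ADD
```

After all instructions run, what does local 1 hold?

11

PUSH -55  [-55]
PUSH 11   [-55, 11]
STORE 1   [-55]
PUSH 4    [-55, 4]
PUSH 8    [-55, 4, 8]
ROT       [4, 8, -55]
SWAP      [4, -55, 8]
EQ        [4, 0]
DUP       [4, 0, 0]
MUL       [4, 0]
POP       [4]
PUSH -1   [4, -1]
EQ        [0]
DUP       [0, 0]
DUP       [0, 0, 0]
OVER      [0, 0, 0, 0]
OVER      [0, 0, 0, 0, 0]
ADD       [0, 0, 0, 0]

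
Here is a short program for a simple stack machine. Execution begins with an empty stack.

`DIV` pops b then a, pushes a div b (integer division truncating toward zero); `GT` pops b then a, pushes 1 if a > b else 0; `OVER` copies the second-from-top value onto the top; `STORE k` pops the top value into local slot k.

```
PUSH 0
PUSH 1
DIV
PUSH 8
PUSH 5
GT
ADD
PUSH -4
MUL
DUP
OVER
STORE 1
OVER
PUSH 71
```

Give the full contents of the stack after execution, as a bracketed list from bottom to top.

PUSH 0   0
PUSH 1   0 1
DIV      0
PUSH 8   0 8
PUSH 5   0 8 5
GT       0 1
ADD      1
PUSH -4  1 -4
MUL      -4
DUP      -4 -4
OVER     -4 -4 -4
STORE 1  -4 -4
OVER     -4 -4 -4
PUSH 71  -4 -4 -4 71

[-4, -4, -4, 71]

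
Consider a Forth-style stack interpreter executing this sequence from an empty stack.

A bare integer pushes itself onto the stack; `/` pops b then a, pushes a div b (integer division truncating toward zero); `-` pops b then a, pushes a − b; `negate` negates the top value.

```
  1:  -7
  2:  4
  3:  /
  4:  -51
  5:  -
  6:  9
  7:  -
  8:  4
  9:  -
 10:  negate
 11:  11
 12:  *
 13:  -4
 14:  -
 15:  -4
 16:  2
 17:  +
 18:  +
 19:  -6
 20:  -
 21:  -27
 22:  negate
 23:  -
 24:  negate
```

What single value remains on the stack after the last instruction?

-7     → [-7]
4      → [-7, 4]
/      → [-1]
-51    → [-1, -51]
-      → [50]
9      → [50, 9]
-      → [41]
4      → [41, 4]
-      → [37]
negate → [-37]
11     → [-37, 11]
*      → [-407]
-4     → [-407, -4]
-      → [-403]
-4     → [-403, -4]
2      → [-403, -4, 2]
+      → [-403, -2]
+      → [-405]
-6     → [-405, -6]
-      → [-399]
-27    → [-399, -27]
negate → [-399, 27]
-      → [-426]
negate → [426]

426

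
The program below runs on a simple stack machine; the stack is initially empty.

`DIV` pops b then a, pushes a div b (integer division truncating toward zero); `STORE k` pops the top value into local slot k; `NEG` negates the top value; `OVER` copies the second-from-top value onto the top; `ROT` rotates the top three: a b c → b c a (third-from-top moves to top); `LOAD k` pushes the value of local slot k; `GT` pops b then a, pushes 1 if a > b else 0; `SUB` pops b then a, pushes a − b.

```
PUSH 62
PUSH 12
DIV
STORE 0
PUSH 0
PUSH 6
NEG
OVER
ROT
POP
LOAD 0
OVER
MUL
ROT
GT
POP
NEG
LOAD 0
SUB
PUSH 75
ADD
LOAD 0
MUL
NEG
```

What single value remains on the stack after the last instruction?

PUSH 62 : 62
PUSH 12 : 62 12
DIV     : 5
STORE 0 : (empty)
PUSH 0  : 0
PUSH 6  : 0 6
NEG     : 0 -6
OVER    : 0 -6 0
ROT     : -6 0 0
POP     : -6 0
LOAD 0  : -6 0 5
OVER    : -6 0 5 0
MUL     : -6 0 0
ROT     : 0 0 -6
GT      : 0 1
POP     : 0
NEG     : 0
LOAD 0  : 0 5
SUB     : -5
PUSH 75 : -5 75
ADD     : 70
LOAD 0  : 70 5
MUL     : 350
NEG     : -350

-350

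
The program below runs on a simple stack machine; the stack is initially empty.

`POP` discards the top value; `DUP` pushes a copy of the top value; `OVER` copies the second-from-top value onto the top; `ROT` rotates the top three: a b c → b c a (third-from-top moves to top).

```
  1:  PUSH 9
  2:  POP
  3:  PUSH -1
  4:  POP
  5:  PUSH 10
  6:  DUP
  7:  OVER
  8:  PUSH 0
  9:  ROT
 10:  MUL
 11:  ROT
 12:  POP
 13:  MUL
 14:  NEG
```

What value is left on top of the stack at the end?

PUSH 9  : 9
POP     : (empty)
PUSH -1 : -1
POP     : (empty)
PUSH 10 : 10
DUP     : 10 10
OVER    : 10 10 10
PUSH 0  : 10 10 10 0
ROT     : 10 10 0 10
MUL     : 10 10 0
ROT     : 10 0 10
POP     : 10 0
MUL     : 0
NEG     : 0

0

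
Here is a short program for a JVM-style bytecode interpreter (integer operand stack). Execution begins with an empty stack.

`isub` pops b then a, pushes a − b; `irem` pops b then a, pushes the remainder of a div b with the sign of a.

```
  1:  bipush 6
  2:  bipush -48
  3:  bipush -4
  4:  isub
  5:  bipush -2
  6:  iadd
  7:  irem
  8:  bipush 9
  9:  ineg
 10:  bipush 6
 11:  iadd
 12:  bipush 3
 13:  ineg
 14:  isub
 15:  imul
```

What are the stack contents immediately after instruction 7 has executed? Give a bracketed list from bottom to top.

bipush 6   → 6
bipush -48 → 6 -48
bipush -4  → 6 -48 -4
isub       → 6 -44
bipush -2  → 6 -44 -2
iadd       → 6 -46
irem       → 6

[6]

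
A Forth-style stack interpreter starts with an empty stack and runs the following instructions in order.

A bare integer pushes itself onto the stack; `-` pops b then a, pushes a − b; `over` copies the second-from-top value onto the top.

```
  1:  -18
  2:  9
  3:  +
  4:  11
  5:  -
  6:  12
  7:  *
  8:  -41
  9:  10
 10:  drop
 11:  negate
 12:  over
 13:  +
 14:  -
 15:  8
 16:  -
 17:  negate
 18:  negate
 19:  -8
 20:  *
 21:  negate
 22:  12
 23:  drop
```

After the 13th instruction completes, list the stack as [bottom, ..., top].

-18    : -18
9      : -18 9
+      : -9
11     : -9 11
-      : -20
12     : -20 12
*      : -240
-41    : -240 -41
10     : -240 -41 10
drop   : -240 -41
negate : -240 41
over   : -240 41 -240
+      : -240 -199

[-240, -199]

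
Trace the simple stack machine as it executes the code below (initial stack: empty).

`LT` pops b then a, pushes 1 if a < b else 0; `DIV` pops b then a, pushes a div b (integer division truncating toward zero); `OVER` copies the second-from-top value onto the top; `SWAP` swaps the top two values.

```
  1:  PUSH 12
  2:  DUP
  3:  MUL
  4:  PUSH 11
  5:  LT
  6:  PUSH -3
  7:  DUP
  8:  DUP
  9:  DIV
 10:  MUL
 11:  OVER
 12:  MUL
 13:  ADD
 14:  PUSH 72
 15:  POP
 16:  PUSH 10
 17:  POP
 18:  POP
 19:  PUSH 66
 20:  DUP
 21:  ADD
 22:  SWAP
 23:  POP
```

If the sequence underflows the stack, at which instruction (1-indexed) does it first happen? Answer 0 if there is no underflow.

PUSH 12  [12]
DUP      [12, 12]
MUL      [144]
PUSH 11  [144, 11]
LT       [0]
PUSH -3  [0, -3]
DUP      [0, -3, -3]
DUP      [0, -3, -3, -3]
DIV      [0, -3, 1]
MUL      [0, -3]
OVER     [0, -3, 0]
MUL      [0, 0]
ADD      [0]
PUSH 72  [0, 72]
POP      [0]
PUSH 10  [0, 10]
POP      [0]
POP      []
PUSH 66  [66]
DUP      [66, 66]
ADD      [132]
SWAP  — needs 2 operands, stack has 1 → underflow

22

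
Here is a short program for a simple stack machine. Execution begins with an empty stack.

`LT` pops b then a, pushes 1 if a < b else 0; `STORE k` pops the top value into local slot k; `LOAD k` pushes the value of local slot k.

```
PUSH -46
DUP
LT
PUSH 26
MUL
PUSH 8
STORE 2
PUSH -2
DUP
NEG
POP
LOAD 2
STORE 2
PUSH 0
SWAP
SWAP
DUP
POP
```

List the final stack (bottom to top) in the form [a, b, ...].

[0, -2, 0]

PUSH -46 : -46
DUP      : -46 -46
LT       : 0
PUSH 26  : 0 26
MUL      : 0
PUSH 8   : 0 8
STORE 2  : 0
PUSH -2  : 0 -2
DUP      : 0 -2 -2
NEG      : 0 -2 2
POP      : 0 -2
LOAD 2   : 0 -2 8
STORE 2  : 0 -2
PUSH 0   : 0 -2 0
SWAP     : 0 0 -2
SWAP     : 0 -2 0
DUP      : 0 -2 0 0
POP      : 0 -2 0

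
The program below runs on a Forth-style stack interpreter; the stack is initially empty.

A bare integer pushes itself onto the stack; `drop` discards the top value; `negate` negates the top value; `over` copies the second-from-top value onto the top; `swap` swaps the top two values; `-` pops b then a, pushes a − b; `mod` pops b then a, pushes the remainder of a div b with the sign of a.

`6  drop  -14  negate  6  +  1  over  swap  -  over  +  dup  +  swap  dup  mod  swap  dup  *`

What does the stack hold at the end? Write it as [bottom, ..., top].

6      -> 6
drop   -> (empty)
-14    -> -14
negate -> 14
6      -> 14 6
+      -> 20
1      -> 20 1
over   -> 20 1 20
swap   -> 20 20 1
-      -> 20 19
over   -> 20 19 20
+      -> 20 39
dup    -> 20 39 39
+      -> 20 78
swap   -> 78 20
dup    -> 78 20 20
mod    -> 78 0
swap   -> 0 78
dup    -> 0 78 78
*      -> 0 6084

[0, 6084]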